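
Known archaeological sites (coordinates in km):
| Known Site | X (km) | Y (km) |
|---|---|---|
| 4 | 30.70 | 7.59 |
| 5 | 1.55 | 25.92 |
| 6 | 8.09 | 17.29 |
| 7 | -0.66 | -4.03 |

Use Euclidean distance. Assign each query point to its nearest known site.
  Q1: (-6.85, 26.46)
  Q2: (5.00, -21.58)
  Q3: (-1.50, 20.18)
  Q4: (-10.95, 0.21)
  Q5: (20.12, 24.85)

Q1 at (-6.85, 26.46):
  4: 42.02 km
  5: 8.42 km
  6: 17.53 km
  7: 31.11 km
  → nearest: 5 (8.42 km)
Q2 at (5.00, -21.58):
  4: 38.88 km
  5: 47.63 km
  6: 38.99 km
  7: 18.44 km
  → nearest: 7 (18.44 km)
Q3 at (-1.50, 20.18):
  4: 34.57 km
  5: 6.50 km
  6: 10.02 km
  7: 24.22 km
  → nearest: 5 (6.50 km)
Q4 at (-10.95, 0.21):
  4: 42.30 km
  5: 28.59 km
  6: 25.58 km
  7: 11.13 km
  → nearest: 7 (11.13 km)
Q5 at (20.12, 24.85):
  4: 20.24 km
  5: 18.60 km
  6: 14.21 km
  7: 35.58 km
  → nearest: 6 (14.21 km)

Q1→5; Q2→7; Q3→5; Q4→7; Q5→6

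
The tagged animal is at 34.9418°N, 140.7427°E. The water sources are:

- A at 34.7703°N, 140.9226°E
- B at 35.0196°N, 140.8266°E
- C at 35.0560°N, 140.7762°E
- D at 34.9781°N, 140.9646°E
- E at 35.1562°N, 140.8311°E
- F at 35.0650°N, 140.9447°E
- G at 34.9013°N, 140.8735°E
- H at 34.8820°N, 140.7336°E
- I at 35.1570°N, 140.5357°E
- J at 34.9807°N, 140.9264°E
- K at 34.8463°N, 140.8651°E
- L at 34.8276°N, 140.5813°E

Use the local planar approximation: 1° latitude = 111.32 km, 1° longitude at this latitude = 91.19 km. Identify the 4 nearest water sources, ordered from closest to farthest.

H, B, G, C

Distances from 34.9418°N, 140.7427°E:
A: 25.1716 km
B: 11.5561 km
C: 13.0746 km
D: 20.6346 km
E: 25.1916 km
F: 22.9652 km
G: 12.7513 km
H: 6.7085 km
I: 30.4993 km
J: 17.3023 km
K: 15.4143 km
L: 19.4483 km
Sorted: H (6.7085 km) < B (11.5561 km) < G (12.7513 km) < C (13.0746 km) < K (15.4143 km) < J (17.3023 km) < …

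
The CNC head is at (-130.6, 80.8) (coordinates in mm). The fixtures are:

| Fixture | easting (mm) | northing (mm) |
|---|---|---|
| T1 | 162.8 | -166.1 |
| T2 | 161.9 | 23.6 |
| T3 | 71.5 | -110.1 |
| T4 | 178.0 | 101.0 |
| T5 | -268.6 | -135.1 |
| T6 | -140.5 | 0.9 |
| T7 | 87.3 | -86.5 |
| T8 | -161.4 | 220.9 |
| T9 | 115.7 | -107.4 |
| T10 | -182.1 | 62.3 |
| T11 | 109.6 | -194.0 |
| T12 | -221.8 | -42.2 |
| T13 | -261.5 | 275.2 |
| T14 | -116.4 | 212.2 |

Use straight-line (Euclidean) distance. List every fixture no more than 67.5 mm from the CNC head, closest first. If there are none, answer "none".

Distances from (-130.6, 80.8):
T1: √((293.4)² + (-246.9)²) = √(86083.560 + 60959.610) = 383.5 mm
T2: √((292.5)² + (-57.2)²) = √(85556.250 + 3271.840) = 298.0 mm
T3: √((202.1)² + (-190.9)²) = √(40844.410 + 36442.810) = 278.0 mm
T4: √((308.6)² + (20.2)²) = √(95233.960 + 408.040) = 309.3 mm
T5: √((-138.0)² + (-215.9)²) = √(19044.000 + 46612.810) = 256.2 mm
T6: √((-9.9)² + (-79.9)²) = √(98.010 + 6384.010) = 80.5 mm
T7: √((217.9)² + (-167.3)²) = √(47480.410 + 27989.290) = 274.7 mm
T8: √((-30.8)² + (140.1)²) = √(948.640 + 19628.010) = 143.4 mm
T9: √((246.3)² + (-188.2)²) = √(60663.690 + 35419.240) = 310.0 mm
T10: √((-51.5)² + (-18.5)²) = √(2652.250 + 342.250) = 54.7 mm
T11: √((240.2)² + (-274.8)²) = √(57696.040 + 75515.040) = 365.0 mm
T12: √((-91.2)² + (-123.0)²) = √(8317.440 + 15129.000) = 153.1 mm
T13: √((-130.9)² + (194.4)²) = √(17134.810 + 37791.360) = 234.4 mm
T14: √((14.2)² + (131.4)²) = √(201.640 + 17265.960) = 132.2 mm
Threshold 67.5 mm: T10 (54.7 mm) is within range.

T10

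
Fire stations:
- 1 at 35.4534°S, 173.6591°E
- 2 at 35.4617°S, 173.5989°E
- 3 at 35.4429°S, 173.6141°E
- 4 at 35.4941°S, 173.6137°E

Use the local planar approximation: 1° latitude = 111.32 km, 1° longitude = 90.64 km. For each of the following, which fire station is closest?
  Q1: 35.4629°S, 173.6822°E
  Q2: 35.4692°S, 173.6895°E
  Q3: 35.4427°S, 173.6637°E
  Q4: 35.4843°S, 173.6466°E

Q1 at 35.4629°S, 173.6822°E:
  1: 2.3457 km
  2: 7.5515 km
  3: 6.5618 km
  4: 7.1143 km
  → nearest: 1 (2.3457 km)
Q2 at 35.4692°S, 173.6895°E:
  1: 3.2690 km
  2: 8.2543 km
  3: 7.4350 km
  4: 7.4086 km
  → nearest: 1 (3.2690 km)
Q3 at 35.4427°S, 173.6637°E:
  1: 1.2620 km
  2: 6.2427 km
  3: 4.4958 km
  4: 7.2992 km
  → nearest: 1 (1.2620 km)
Q4 at 35.4843°S, 173.6466°E:
  1: 3.6216 km
  2: 5.0022 km
  3: 5.4697 km
  4: 3.1753 km
  → nearest: 4 (3.1753 km)

Q1→1; Q2→1; Q3→1; Q4→4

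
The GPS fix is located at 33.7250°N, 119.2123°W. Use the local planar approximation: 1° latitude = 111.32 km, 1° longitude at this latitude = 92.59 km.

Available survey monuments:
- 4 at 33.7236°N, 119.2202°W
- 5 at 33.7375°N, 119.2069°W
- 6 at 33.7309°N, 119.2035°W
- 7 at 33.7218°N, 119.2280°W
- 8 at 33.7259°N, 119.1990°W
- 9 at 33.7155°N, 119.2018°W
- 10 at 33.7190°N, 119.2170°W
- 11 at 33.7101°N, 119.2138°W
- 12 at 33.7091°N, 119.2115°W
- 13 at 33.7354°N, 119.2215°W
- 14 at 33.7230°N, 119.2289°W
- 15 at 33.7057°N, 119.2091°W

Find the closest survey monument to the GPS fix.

4

Distances from 33.7250°N, 119.2123°W:
4: √((-0.0014·111.32)² + (-0.0079·92.59)²) = √(0.024289 + 0.535035) = 0.7479 km
5: √((0.0125·111.32)² + (0.0054·92.59)²) = √(1.936272 + 0.249986) = 1.4786 km
6: √((0.0059·111.32)² + (0.0088·92.59)²) = √(0.431370 + 0.663886) = 1.0465 km
7: √((-0.0032·111.32)² + (-0.0157·92.59)²) = √(0.126896 + 2.113136) = 1.4967 km
8: √((0.0009·111.32)² + (0.0133·92.59)²) = √(0.010038 + 1.516462) = 1.2355 km
9: √((-0.0095·111.32)² + (0.0105·92.59)²) = √(1.118391 + 0.945163) = 1.4365 km
10: √((-0.0060·111.32)² + (-0.0047·92.59)²) = √(0.446117 + 0.189376) = 0.7972 km
11: √((-0.0149·111.32)² + (-0.0015·92.59)²) = √(2.751180 + 0.019289) = 1.6645 km
12: √((-0.0159·111.32)² + (0.0008·92.59)²) = √(3.132858 + 0.005487) = 1.7715 km
13: √((0.0104·111.32)² + (-0.0092·92.59)²) = √(1.340334 + 0.725611) = 1.4373 km
14: √((-0.0020·111.32)² + (-0.0166·92.59)²) = √(0.049569 + 2.362351) = 1.5530 km
15: √((-0.0193·111.32)² + (0.0032·92.59)²) = √(4.615949 + 0.087787) = 2.1688 km
Minimum: 4 at 0.7479 km.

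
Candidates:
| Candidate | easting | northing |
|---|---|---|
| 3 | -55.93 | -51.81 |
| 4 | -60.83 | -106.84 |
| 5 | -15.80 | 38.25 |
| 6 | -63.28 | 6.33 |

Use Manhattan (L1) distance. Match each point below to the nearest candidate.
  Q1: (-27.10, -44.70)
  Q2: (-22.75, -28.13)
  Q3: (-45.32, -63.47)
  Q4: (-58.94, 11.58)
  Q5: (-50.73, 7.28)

Q1→3; Q2→3; Q3→3; Q4→6; Q5→6

Q1 at (-27.10, -44.70):
  3: 35.94
  4: 95.87
  5: 94.25
  6: 87.21
  → nearest: 3 (35.94)
Q2 at (-22.75, -28.13):
  3: 56.86
  4: 116.79
  5: 73.33
  6: 74.99
  → nearest: 3 (56.86)
Q3 at (-45.32, -63.47):
  3: 22.27
  4: 58.88
  5: 131.24
  6: 87.76
  → nearest: 3 (22.27)
Q4 at (-58.94, 11.58):
  3: 66.40
  4: 120.31
  5: 69.81
  6: 9.59
  → nearest: 6 (9.59)
Q5 at (-50.73, 7.28):
  3: 64.29
  4: 124.22
  5: 65.90
  6: 13.50
  → nearest: 6 (13.50)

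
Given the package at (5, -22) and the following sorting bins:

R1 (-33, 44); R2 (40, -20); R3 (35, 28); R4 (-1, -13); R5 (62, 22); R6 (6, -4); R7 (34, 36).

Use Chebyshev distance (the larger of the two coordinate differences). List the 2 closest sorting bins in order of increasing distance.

Distances from (5, -22):
R1: max(|-38|, |66|) = 66
R2: max(|35|, |2|) = 35
R3: max(|30|, |50|) = 50
R4: max(|-6|, |9|) = 9
R5: max(|57|, |44|) = 57
R6: max(|1|, |18|) = 18
R7: max(|29|, |58|) = 58
Sorted: R4 (9) < R6 (18) < R2 (35) < R3 (50) < …

R4, R6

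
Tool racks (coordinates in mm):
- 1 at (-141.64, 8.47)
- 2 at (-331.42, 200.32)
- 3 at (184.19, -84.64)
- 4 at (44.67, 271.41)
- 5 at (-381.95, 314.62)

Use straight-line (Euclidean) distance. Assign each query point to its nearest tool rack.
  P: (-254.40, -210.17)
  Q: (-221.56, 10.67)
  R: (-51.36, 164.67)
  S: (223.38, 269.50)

P→1; Q→1; R→4; S→4

P at (-254.40, -210.17):
  1: √((112.76)² + (218.64)²) = √(12714.8176 + 47803.4496) = 246.00 mm
  2: √((-77.02)² + (410.49)²) = √(5932.0804 + 168502.0401) = 417.65 mm
  3: √((438.59)² + (125.53)²) = √(192361.1881 + 15757.7809) = 456.20 mm
  4: √((299.07)² + (481.58)²) = √(89442.8649 + 231919.2964) = 566.89 mm
  5: √((-127.55)² + (524.79)²) = √(16269.0025 + 275404.5441) = 540.07 mm
  → nearest: 1 (246.00 mm)
Q at (-221.56, 10.67):
  1: √((79.92)² + (-2.20)²) = √(6387.2064 + 4.8400) = 79.95 mm
  2: √((-109.86)² + (189.65)²) = √(12069.2196 + 35967.1225) = 219.17 mm
  3: √((405.75)² + (-95.31)²) = √(164633.0625 + 9083.9961) = 416.79 mm
  4: √((266.23)² + (260.74)²) = √(70878.4129 + 67985.3476) = 372.64 mm
  5: √((-160.39)² + (303.95)²) = √(25724.9521 + 92385.6025) = 343.67 mm
  → nearest: 1 (79.95 mm)
R at (-51.36, 164.67):
  1: √((-90.28)² + (-156.20)²) = √(8150.4784 + 24398.4400) = 180.41 mm
  2: √((-280.06)² + (35.65)²) = √(78433.6036 + 1270.9225) = 282.32 mm
  3: √((235.55)² + (-249.31)²) = √(55483.8025 + 62155.4761) = 342.99 mm
  4: √((96.03)² + (106.74)²) = √(9221.7609 + 11393.4276) = 143.58 mm
  5: √((-330.59)² + (149.95)²) = √(109289.7481 + 22485.0025) = 363.01 mm
  → nearest: 4 (143.58 mm)
S at (223.38, 269.50):
  1: √((-365.02)² + (-261.03)²) = √(133239.6004 + 68136.6609) = 448.75 mm
  2: √((-554.80)² + (-69.18)²) = √(307803.0400 + 4785.8724) = 559.10 mm
  3: √((-39.19)² + (-354.14)²) = √(1535.8561 + 125415.1396) = 356.30 mm
  4: √((-178.71)² + (1.91)²) = √(31937.2641 + 3.6481) = 178.72 mm
  5: √((-605.33)² + (45.12)²) = √(366424.4089 + 2035.8144) = 607.01 mm
  → nearest: 4 (178.72 mm)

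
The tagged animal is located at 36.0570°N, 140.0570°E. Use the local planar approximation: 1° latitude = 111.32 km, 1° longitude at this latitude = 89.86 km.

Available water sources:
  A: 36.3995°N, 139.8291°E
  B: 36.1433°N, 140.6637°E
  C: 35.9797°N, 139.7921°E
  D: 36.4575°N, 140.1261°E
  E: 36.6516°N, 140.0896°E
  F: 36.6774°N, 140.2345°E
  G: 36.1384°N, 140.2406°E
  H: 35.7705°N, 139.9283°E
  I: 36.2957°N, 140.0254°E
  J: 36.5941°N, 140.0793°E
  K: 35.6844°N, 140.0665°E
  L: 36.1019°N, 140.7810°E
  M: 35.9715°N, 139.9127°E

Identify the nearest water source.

M

Distances from 36.0570°N, 140.0570°E:
A: √((0.3425·111.32)² + (-0.2279·89.86)²) = √(1453.675754 + 419.393291) = 43.2790 km
B: √((0.0863·111.32)² + (0.6067·89.86)²) = √(92.292835 + 2972.219084) = 55.3580 km
C: √((-0.0773·111.32)² + (-0.2649·89.86)²) = √(74.046645 + 566.626322) = 25.3115 km
D: √((0.4005·111.32)² + (0.0691·89.86)²) = √(1987.702739 + 38.555729) = 45.0140 km
E: √((0.5946·111.32)² + (0.0326·89.86)²) = √(4381.231536 + 8.581595) = 66.2557 km
F: √((0.6204·111.32)² + (0.1775·89.86)²) = √(4769.688024 + 254.407285) = 70.8809 km
G: √((0.0814·111.32)² + (0.1836·89.86)²) = √(82.109840 + 272.193771) = 18.8230 km
H: √((-0.2865·111.32)² + (-0.1287·89.86)²) = √(1017.174931 + 133.748809) = 33.9253 km
I: √((0.2387·111.32)² + (-0.0316·89.86)²) = √(706.075648 + 8.063192) = 26.7234 km
J: √((0.5371·111.32)² + (0.0223·89.86)²) = √(3574.840752 + 4.015527) = 59.8235 km
K: √((-0.3726·111.32)² + (0.0095·89.86)²) = √(1720.410547 + 0.728752) = 41.4866 km
L: √((0.0449·111.32)² + (0.7240·89.86)²) = √(24.982683 + 4232.626639) = 65.2504 km
M: √((-0.0855·111.32)² + (-0.1443·89.86)²) = √(90.589659 + 168.137850) = 16.0850 km
Minimum: M at 16.0850 km.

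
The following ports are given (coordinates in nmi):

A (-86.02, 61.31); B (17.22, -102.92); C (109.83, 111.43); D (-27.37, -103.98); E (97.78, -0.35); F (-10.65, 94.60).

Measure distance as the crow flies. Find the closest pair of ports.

Pairwise distances:
A–B: 193.98 nmi
A–C: 202.16 nmi
A–D: 175.39 nmi
A–E: 193.87 nmi
A–F: 82.39 nmi
B–C: 233.50 nmi
B–D: 44.60 nmi
B–E: 130.42 nmi
B–F: 199.48 nmi
C–D: 255.39 nmi
C–E: 112.43 nmi
C–F: 121.65 nmi
D–E: 162.49 nmi
D–F: 199.28 nmi
E–F: 144.13 nmi
Closest pair: B–D at 44.60 nmi.

B and D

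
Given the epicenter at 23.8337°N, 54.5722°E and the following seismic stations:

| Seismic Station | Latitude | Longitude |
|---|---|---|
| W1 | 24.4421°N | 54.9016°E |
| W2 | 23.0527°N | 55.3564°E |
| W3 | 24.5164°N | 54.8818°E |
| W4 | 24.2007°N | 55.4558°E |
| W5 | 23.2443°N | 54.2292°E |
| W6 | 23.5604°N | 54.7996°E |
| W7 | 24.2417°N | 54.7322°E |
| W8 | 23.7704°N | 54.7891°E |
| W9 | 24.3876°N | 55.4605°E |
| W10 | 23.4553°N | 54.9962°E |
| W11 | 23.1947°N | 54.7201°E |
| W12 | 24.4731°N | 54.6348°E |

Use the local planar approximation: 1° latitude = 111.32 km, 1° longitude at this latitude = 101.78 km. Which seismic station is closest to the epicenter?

W8

Distances from 23.8337°N, 54.5722°E:
W1: 75.5710 km
W2: 118.0224 km
W3: 82.2719 km
W4: 98.7775 km
W5: 74.3215 km
W6: 38.2268 km
W7: 48.2498 km
W8: 23.1734 km
W9: 109.4356 km
W10: 60.3052 km
W11: 72.7088 km
W12: 71.4626 km
Minimum: W8 at 23.1734 km.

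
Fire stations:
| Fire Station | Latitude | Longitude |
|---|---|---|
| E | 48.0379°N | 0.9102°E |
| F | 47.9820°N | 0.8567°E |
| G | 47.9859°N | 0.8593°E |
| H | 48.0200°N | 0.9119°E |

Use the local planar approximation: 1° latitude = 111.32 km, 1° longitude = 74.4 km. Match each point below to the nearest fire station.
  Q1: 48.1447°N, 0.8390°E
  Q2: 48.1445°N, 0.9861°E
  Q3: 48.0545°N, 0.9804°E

Q1 at 48.1447°N, 0.8390°E:
  E: √((-0.1068·111.32)² + (0.0712·74.4)²) = √(141.347750 + 28.061175) = 13.0157 km
  F: √((-0.1627·111.32)² + (0.0177·74.4)²) = √(328.035995 + 1.734173) = 18.1596 km
  G: √((-0.1588·111.32)² + (0.0203·74.4)²) = √(312.498107 + 2.281067) = 17.7420 km
  H: √((-0.1247·111.32)² + (0.0729·74.4)²) = √(192.698930 + 29.417173) = 14.9036 km
  → nearest: E (13.0157 km)
Q2 at 48.1445°N, 0.9861°E:
  E: √((-0.1066·111.32)² + (-0.0759·74.4)²) = √(140.818854 + 31.888157) = 13.1418 km
  F: √((-0.1625·111.32)² + (-0.1294·74.4)²) = √(327.230010 + 92.686061) = 20.4919 km
  G: √((-0.1586·111.32)² + (-0.1268·74.4)²) = √(311.711454 + 88.998847) = 20.0177 km
  H: √((-0.1245·111.32)² + (-0.0742·74.4)²) = √(192.081305 + 30.475699) = 14.9183 km
  → nearest: E (13.1418 km)
Q3 at 48.0545°N, 0.9804°E:
  E: √((-0.0166·111.32)² + (-0.0702·74.4)²) = √(3.414779 + 27.278475) = 5.5401 km
  F: √((-0.0725·111.32)² + (-0.1237·74.4)²) = √(65.136198 + 84.700363) = 12.2408 km
  G: √((-0.0686·111.32)² + (-0.1211·74.4)²) = √(58.316926 + 81.177217) = 11.8108 km
  H: √((-0.0345·111.32)² + (-0.0685·74.4)²) = √(14.749747 + 25.973293) = 6.3815 km
  → nearest: E (5.5401 km)

Q1→E; Q2→E; Q3→E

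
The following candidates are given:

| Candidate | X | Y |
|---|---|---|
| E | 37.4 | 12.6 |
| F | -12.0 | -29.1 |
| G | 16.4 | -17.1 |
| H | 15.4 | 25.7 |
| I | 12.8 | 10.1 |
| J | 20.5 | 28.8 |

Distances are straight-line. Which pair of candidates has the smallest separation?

Pairwise distances:
H–J: √((5.1)² + (3.1)²) = √(26.010 + 9.610) = 6.0
H–I: √((-2.6)² + (-15.6)²) = √(6.760 + 243.360) = 15.8
I–J: √((7.7)² + (18.7)²) = √(59.290 + 349.690) = 20.2
E–J: √((-16.9)² + (16.2)²) = √(285.610 + 262.440) = 23.4
E–I: √((-24.6)² + (-2.5)²) = √(605.160 + 6.250) = 24.7
E–H: √((-22.0)² + (13.1)²) = √(484.000 + 171.610) = 25.6
G–I: √((-3.6)² + (27.2)²) = √(12.960 + 739.840) = 27.4
F–G: √((28.4)² + (12.0)²) = √(806.560 + 144.000) = 30.8
E–G: √((-21.0)² + (-29.7)²) = √(441.000 + 882.090) = 36.4
G–H: √((-1.0)² + (42.8)²) = √(1.000 + 1831.840) = 42.8
G–J: √((4.1)² + (45.9)²) = √(16.810 + 2106.810) = 46.1
F–I: √((24.8)² + (39.2)²) = √(615.040 + 1536.640) = 46.4
F–H: √((27.4)² + (54.8)²) = √(750.760 + 3003.040) = 61.3
E–F: √((-49.4)² + (-41.7)²) = √(2440.360 + 1738.890) = 64.6
F–J: √((32.5)² + (57.9)²) = √(1056.250 + 3352.410) = 66.4
Closest pair: H–J at 6.0.

H and J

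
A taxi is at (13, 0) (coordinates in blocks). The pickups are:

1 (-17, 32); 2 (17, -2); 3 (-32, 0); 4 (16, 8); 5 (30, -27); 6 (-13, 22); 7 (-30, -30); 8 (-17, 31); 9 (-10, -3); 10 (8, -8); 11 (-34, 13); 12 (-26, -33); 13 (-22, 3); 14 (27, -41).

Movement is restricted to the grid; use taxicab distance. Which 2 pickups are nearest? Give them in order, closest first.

2, 4

Distances from (13, 0):
1: 62 blocks
2: 6 blocks
3: 45 blocks
4: 11 blocks
5: 44 blocks
6: 48 blocks
7: 73 blocks
8: 61 blocks
9: 26 blocks
10: 13 blocks
11: 60 blocks
12: 72 blocks
13: 38 blocks
14: 55 blocks
Sorted: 2 (6 blocks) < 4 (11 blocks) < 10 (13 blocks) < 9 (26 blocks) < …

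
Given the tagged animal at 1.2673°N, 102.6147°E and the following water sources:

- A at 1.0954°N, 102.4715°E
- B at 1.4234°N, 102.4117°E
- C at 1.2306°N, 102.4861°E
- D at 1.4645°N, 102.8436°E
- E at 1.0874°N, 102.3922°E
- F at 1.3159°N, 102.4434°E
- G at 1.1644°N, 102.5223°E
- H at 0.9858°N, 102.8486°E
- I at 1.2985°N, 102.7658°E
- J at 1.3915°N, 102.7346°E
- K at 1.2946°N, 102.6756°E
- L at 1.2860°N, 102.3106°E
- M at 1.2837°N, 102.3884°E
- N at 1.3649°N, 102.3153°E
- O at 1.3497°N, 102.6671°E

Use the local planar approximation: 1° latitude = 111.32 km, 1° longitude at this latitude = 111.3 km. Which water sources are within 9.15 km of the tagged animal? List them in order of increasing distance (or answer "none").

Distances from 1.2673°N, 102.6147°E:
A: √((-0.1719·111.32)² + (-0.1432·111.3)²) = √(366.182975 + 254.024944) = 24.9040 km
B: √((0.1561·111.32)² + (-0.2030·111.3)²) = √(301.961936 + 510.484317) = 28.5034 km
C: √((-0.0367·111.32)² + (-0.1286·111.3)²) = √(16.690853 + 204.867122) = 14.8848 km
D: √((0.1972·111.32)² + (0.2289·111.3)²) = √(481.903651 + 649.055619) = 33.6297 km
E: √((-0.1799·111.32)² + (-0.2225·111.3)²) = √(401.059421 + 613.268078) = 31.8485 km
F: √((0.0486·111.32)² + (-0.1713·111.3)²) = √(29.269745 + 363.500535) = 19.8184 km
G: √((-0.1029·111.32)² + (-0.0924·111.3)²) = √(131.213085 + 105.763124) = 15.3940 km
H: √((-0.2815·111.32)² + (0.2339·111.3)²) = √(981.981246 + 677.720734) = 40.7394 km
I: √((0.0312·111.32)² + (0.1511·111.3)²) = √(12.063007 + 282.825952) = 17.1723 km
J: √((0.1242·111.32)² + (0.1199·111.3)²) = √(191.156727 + 178.085555) = 19.2157 km
K: √((0.0273·111.32)² + (0.0609·111.3)²) = √(9.235740 + 45.943589) = 7.4283 km
L: √((0.0187·111.32)² + (-0.3041·111.3)²) = √(4.333408 + 1145.574054) = 33.9103 km
M: √((0.0164·111.32)² + (-0.2263·111.3)²) = √(3.332991 + 634.394540) = 25.2533 km
N: √((0.0976·111.32)² + (-0.2994·111.3)²) = √(118.044574 + 1110.436991) = 35.0497 km
O: √((0.0824·111.32)² + (0.0524·111.3)²) = √(84.139673 + 34.013624) = 10.8698 km
Threshold 9.15 km: K (7.4283 km) is within range.

K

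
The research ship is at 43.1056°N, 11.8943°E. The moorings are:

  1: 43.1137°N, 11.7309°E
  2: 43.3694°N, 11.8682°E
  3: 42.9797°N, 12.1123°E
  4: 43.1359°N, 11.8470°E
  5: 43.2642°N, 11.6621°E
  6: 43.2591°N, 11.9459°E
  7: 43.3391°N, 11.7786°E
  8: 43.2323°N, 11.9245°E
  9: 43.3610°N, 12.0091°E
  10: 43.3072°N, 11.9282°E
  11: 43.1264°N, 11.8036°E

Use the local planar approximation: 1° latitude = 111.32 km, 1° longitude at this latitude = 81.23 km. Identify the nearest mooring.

Distances from 43.1056°N, 11.8943°E:
1: 13.3036 km
2: 29.4426 km
3: 22.5833 km
4: 5.1127 km
5: 25.8355 km
6: 17.5942 km
7: 27.6401 km
8: 14.3160 km
9: 29.9214 km
10: 22.6104 km
11: 7.7228 km
Minimum: 4 at 5.1127 km.

4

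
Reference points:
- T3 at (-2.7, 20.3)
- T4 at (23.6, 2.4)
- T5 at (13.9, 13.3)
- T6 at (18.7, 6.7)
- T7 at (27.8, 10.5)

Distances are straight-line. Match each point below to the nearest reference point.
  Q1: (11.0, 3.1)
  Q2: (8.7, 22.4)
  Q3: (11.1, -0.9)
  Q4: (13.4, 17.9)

Q1→T6; Q2→T5; Q3→T6; Q4→T5

Q1 at (11.0, 3.1):
  T3: 21.99
  T4: 12.62
  T5: 10.60
  T6: 8.50
  T7: 18.36
  → nearest: T6 (8.50)
Q2 at (8.7, 22.4):
  T3: 11.59
  T4: 24.94
  T5: 10.48
  T6: 18.61
  T7: 22.50
  → nearest: T5 (10.48)
Q3 at (11.1, -0.9):
  T3: 25.30
  T4: 12.93
  T5: 14.47
  T6: 10.75
  T7: 20.22
  → nearest: T6 (10.75)
Q4 at (13.4, 17.9):
  T3: 16.28
  T4: 18.56
  T5: 4.63
  T6: 12.39
  T7: 16.19
  → nearest: T5 (4.63)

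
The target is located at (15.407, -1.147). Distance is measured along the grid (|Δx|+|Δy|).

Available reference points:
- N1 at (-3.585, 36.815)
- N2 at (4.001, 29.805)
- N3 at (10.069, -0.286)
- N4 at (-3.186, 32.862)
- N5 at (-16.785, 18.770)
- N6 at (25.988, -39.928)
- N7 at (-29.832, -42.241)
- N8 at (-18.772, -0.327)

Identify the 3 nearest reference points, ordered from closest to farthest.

N3, N8, N2

Distances from (15.407, -1.147):
N1: 56.954
N2: 42.358
N3: 6.199
N4: 52.602
N5: 52.109
N6: 49.362
N7: 86.333
N8: 34.999
Sorted: N3 (6.199) < N8 (34.999) < N2 (42.358) < N6 (49.362) < N5 (52.109) < …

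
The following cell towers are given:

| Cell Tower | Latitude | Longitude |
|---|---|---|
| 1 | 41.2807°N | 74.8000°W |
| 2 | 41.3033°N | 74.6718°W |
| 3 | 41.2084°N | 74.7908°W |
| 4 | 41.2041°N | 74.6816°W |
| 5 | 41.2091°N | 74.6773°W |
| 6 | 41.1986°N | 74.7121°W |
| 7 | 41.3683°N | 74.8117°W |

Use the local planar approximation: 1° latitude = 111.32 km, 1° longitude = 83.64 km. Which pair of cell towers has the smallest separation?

4 and 5

Pairwise distances:
4–5: 0.6627 km
4–6: 2.6235 km
5–6: 3.1366 km
3–6: 6.6723 km
1–3: 8.0851 km
3–4: 9.1460 km
3–5: 9.4935 km
1–7: 9.8006 km
2–5: 10.4964 km
1–2: 11.0138 km
2–4: 11.0733 km
1–6: 11.7294 km
2–6: 12.1328 km
1–5: 12.9943 km
1–4: 13.0683 km
2–7: 13.7578 km
2–3: 14.5144 km
3–7: 17.8857 km
6–7: 20.6463 km
5–7: 20.9866 km
4–7: 21.2725 km
Closest pair: 4–5 at 0.6627 km.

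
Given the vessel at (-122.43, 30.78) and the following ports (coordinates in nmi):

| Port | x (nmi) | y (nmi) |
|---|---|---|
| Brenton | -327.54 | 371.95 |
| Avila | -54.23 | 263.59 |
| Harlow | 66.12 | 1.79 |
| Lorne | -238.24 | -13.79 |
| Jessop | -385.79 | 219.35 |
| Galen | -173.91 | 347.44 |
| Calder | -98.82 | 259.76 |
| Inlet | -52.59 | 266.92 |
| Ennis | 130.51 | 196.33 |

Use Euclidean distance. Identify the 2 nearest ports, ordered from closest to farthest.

Distances from (-122.43, 30.78):
Brenton: √((-205.11)² + (341.17)²) = √(42070.1121 + 116396.9689) = 398.08 nmi
Avila: √((68.20)² + (232.81)²) = √(4651.2400 + 54200.4961) = 242.59 nmi
Harlow: √((188.55)² + (-28.99)²) = √(35551.1025 + 840.4201) = 190.77 nmi
Lorne: √((-115.81)² + (-44.57)²) = √(13411.9561 + 1986.4849) = 124.09 nmi
Jessop: √((-263.36)² + (188.57)²) = √(69358.4896 + 35558.6449) = 323.91 nmi
Galen: √((-51.48)² + (316.66)²) = √(2650.1904 + 100273.5556) = 320.82 nmi
Calder: √((23.61)² + (228.98)²) = √(557.4321 + 52431.8404) = 230.19 nmi
Inlet: √((69.84)² + (236.14)²) = √(4877.6256 + 55762.0996) = 246.25 nmi
Ennis: √((252.94)² + (165.55)²) = √(63978.6436 + 27406.8025) = 302.30 nmi
Sorted: Lorne (124.09 nmi) < Harlow (190.77 nmi) < Calder (230.19 nmi) < Avila (242.59 nmi) < …

Lorne, Harlow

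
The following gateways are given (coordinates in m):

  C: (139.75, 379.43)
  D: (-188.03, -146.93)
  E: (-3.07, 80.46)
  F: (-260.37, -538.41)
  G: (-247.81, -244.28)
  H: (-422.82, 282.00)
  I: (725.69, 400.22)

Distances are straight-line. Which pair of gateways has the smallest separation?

Pairwise distances:
D–G: 114.24 m
D–E: 293.12 m
F–G: 294.40 m
C–E: 331.33 m
D–F: 398.11 m
E–G: 406.64 m
E–H: 465.63 m
D–H: 488.99 m
G–H: 554.62 m
C–H: 570.94 m
C–I: 586.31 m
C–D: 620.08 m
E–F: 670.23 m
C–G: 734.31 m
E–I: 795.83 m
F–H: 836.34 m
C–F: 1001.26 m
D–I: 1065.02 m
H–I: 1154.58 m
G–I: 1167.51 m
F–I: 1361.37 m
Closest pair: D–G at 114.24 m.

D and G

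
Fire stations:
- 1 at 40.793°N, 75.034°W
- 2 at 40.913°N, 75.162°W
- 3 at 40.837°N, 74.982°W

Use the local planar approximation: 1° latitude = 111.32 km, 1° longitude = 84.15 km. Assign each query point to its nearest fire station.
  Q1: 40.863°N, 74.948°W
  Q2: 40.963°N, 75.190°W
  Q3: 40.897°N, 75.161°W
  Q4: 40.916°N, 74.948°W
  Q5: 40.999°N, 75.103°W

Q1→3; Q2→2; Q3→2; Q4→3; Q5→2

Q1 at 40.863°N, 74.948°W:
  1: √((-0.070·111.32)² + (-0.086·84.15)²) = √(60.72150 + 52.37272) = 10.635 km
  2: √((0.050·111.32)² + (-0.214·84.15)²) = √(30.98036 + 324.29167) = 18.849 km
  3: √((-0.026·111.32)² + (-0.034·84.15)²) = √(8.37709 + 8.18589) = 4.070 km
  → nearest: 3 (4.070 km)
Q2 at 40.963°N, 75.190°W:
  1: √((-0.170·111.32)² + (0.156·84.15)²) = √(358.13292 + 172.32863) = 23.032 km
  2: √((-0.050·111.32)² + (0.028·84.15)²) = √(30.98036 + 5.55168) = 6.044 km
  3: √((-0.126·111.32)² + (0.208·84.15)²) = √(196.73765 + 306.36201) = 22.430 km
  → nearest: 2 (6.044 km)
Q3 at 40.897°N, 75.161°W:
  1: √((-0.104·111.32)² + (0.127·84.15)²) = √(134.03341 + 114.21304) = 15.756 km
  2: √((0.016·111.32)² + (-0.001·84.15)²) = √(3.17239 + 0.00708) = 1.783 km
  3: √((-0.060·111.32)² + (0.179·84.15)²) = √(44.61171 + 226.88945) = 16.477 km
  → nearest: 2 (1.783 km)
Q4 at 40.916°N, 74.948°W:
  1: √((-0.123·111.32)² + (-0.086·84.15)²) = √(187.48072 + 52.37272) = 15.487 km
  2: √((-0.003·111.32)² + (-0.214·84.15)²) = √(0.11153 + 324.29167) = 18.011 km
  3: √((-0.079·111.32)² + (-0.034·84.15)²) = √(77.33936 + 8.18589) = 9.248 km
  → nearest: 3 (9.248 km)
Q5 at 40.999°N, 75.103°W:
  1: √((-0.206·111.32)² + (0.069·84.15)²) = √(525.87295 + 33.71370) = 23.656 km
  2: √((-0.086·111.32)² + (-0.059·84.15)²) = √(91.65229 + 24.64974) = 10.784 km
  3: √((-0.162·111.32)² + (0.121·84.15)²) = √(325.21939 + 103.67618) = 20.710 km
  → nearest: 2 (10.784 km)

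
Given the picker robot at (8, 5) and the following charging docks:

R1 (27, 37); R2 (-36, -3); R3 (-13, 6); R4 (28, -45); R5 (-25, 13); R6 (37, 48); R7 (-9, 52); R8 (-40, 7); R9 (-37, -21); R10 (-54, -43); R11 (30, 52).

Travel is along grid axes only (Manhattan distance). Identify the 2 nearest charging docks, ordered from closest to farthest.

Distances from (8, 5):
R1: |19| + |32| = 19 + 32 = 51
R2: |-44| + |-8| = 44 + 8 = 52
R3: |-21| + |1| = 21 + 1 = 22
R4: |20| + |-50| = 20 + 50 = 70
R5: |-33| + |8| = 33 + 8 = 41
R6: |29| + |43| = 29 + 43 = 72
R7: |-17| + |47| = 17 + 47 = 64
R8: |-48| + |2| = 48 + 2 = 50
R9: |-45| + |-26| = 45 + 26 = 71
R10: |-62| + |-48| = 62 + 48 = 110
R11: |22| + |47| = 22 + 47 = 69
Sorted: R3 (22) < R5 (41) < R8 (50) < R1 (51) < …

R3, R5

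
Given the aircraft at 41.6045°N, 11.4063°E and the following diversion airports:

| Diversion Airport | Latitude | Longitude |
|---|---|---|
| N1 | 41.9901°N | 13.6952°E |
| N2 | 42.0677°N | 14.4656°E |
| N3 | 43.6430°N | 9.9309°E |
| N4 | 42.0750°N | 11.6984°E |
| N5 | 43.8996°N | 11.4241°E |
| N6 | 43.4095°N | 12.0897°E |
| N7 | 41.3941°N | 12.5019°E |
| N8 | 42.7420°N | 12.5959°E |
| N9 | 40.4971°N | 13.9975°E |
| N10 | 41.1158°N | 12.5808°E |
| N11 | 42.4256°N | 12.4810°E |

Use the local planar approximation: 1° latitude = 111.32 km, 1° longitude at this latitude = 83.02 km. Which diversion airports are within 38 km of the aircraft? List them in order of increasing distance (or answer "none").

none

Distances from 41.6045°N, 11.4063°E:
N1: √((0.3856·111.32)² + (2.2889·83.02)²) = √(1842.554938 + 36109.302239) = 194.8124 km
N2: √((0.4632·111.32)² + (3.0593·83.02)²) = √(2658.786695 + 64507.407974) = 259.1644 km
N3: √((2.0385·111.32)² + (-1.4754·83.02)²) = √(51495.327783 + 15003.238611) = 257.8732 km
N4: √((0.4705·111.32)² + (0.2921·83.02)²) = √(2743.251661 + 588.069387) = 57.7176 km
N5: √((2.2951·111.32)² + (0.0178·83.02)²) = √(65275.411942 + 2.183763) = 255.4948 km
N6: √((1.8050·111.32)² + (0.6834·83.02)²) = √(40373.909743 + 3218.958718) = 208.7891 km
N7: √((-0.2104·111.32)² + (1.0956·83.02)²) = √(548.577343 + 8273.123458) = 93.9239 km
N8: √((1.1375·111.32)² + (1.1896·83.02)²) = √(16034.270502 + 9753.654532) = 160.5862 km
N9: √((-1.1074·111.32)² + (2.5912·83.02)²) = √(15196.914976 + 46277.227064) = 247.9398 km
N10: √((-0.4887·111.32)² + (1.1745·83.02)²) = √(2959.586744 + 9507.613099) = 111.6566 km
N11: √((0.8211·111.32)² + (1.0747·83.02)²) = √(8354.846969 + 7960.492836) = 127.7315 km
Threshold 38 km: none within range.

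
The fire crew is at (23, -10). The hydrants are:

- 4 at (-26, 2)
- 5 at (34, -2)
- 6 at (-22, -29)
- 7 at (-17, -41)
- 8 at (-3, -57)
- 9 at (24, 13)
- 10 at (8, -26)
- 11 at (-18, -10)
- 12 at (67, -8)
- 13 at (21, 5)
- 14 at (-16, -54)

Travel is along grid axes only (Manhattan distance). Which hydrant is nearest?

13

Distances from (23, -10):
4: 61
5: 19
6: 64
7: 71
8: 73
9: 24
10: 31
11: 41
12: 46
13: 17
14: 83
Minimum: 13 at 17.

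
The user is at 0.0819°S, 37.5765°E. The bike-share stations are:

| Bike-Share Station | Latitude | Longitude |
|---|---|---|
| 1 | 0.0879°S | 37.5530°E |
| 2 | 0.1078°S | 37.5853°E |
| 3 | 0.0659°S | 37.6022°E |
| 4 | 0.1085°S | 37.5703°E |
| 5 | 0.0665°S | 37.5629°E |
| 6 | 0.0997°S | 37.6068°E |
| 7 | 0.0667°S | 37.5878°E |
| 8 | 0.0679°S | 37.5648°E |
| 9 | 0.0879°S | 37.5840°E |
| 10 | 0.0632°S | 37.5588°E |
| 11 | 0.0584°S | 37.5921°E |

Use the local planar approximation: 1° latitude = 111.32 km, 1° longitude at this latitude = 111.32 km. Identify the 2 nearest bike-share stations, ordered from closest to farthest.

9, 8

Distances from 0.0819°S, 37.5765°E:
1: √((-0.0060·111.32)² + (-0.0235·111.32)²) = √(0.446117 + 6.843561) = 2.6999 km
2: √((-0.0259·111.32)² + (0.0088·111.32)²) = √(8.312773 + 0.959648) = 3.0451 km
3: √((0.0160·111.32)² + (0.0257·111.32)²) = √(3.172388 + 8.184886) = 3.3701 km
4: √((-0.0266·111.32)² + (-0.0062·111.32)²) = √(8.768184 + 0.476354) = 3.0405 km
5: √((0.0154·111.32)² + (-0.0136·111.32)²) = √(2.938920 + 2.292051) = 2.2871 km
6: √((-0.0178·111.32)² + (0.0303·111.32)²) = √(3.926326 + 11.377102) = 3.9120 km
7: √((0.0152·111.32)² + (0.0113·111.32)²) = √(2.863081 + 1.582353) = 2.1084 km
8: √((0.0140·111.32)² + (-0.0117·111.32)²) = √(2.428860 + 1.696360) = 2.0311 km
9: √((-0.0060·111.32)² + (0.0075·111.32)²) = √(0.446117 + 0.697058) = 1.0692 km
10: √((0.0187·111.32)² + (-0.0177·111.32)²) = √(4.333408 + 3.882334) = 2.8663 km
11: √((0.0235·111.32)² + (0.0156·111.32)²) = √(6.843561 + 3.015752) = 3.1400 km
Sorted: 9 (1.0692 km) < 8 (2.0311 km) < 7 (2.1084 km) < 5 (2.2871 km) < …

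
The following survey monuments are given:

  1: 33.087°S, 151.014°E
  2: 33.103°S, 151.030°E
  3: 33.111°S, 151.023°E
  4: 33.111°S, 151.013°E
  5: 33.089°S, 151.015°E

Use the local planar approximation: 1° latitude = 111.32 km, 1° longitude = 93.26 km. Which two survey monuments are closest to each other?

1 and 5

Pairwise distances:
1–5: √((-0.002·111.32)² + (0.001·93.26)²) = √(0.04957 + 0.00870) = 0.241 km
3–4: √((0.000·111.32)² + (-0.010·93.26)²) = √(0.00000 + 0.86974) = 0.933 km
2–3: √((-0.008·111.32)² + (-0.007·93.26)²) = √(0.79310 + 0.42617) = 1.104 km
2–4: √((-0.008·111.32)² + (-0.017·93.26)²) = √(0.79310 + 2.51356) = 1.818 km
2–5: √((0.014·111.32)² + (-0.015·93.26)²) = √(2.42886 + 1.95692) = 2.094 km
1–2: √((-0.016·111.32)² + (0.016·93.26)²) = √(3.17239 + 2.22654) = 2.324 km
4–5: √((0.022·111.32)² + (0.002·93.26)²) = √(5.99780 + 0.03479) = 2.456 km
3–5: √((0.022·111.32)² + (-0.008·93.26)²) = √(5.99780 + 0.55664) = 2.560 km
1–4: √((-0.024·111.32)² + (-0.001·93.26)²) = √(7.13787 + 0.00870) = 2.673 km
1–3: √((-0.024·111.32)² + (0.009·93.26)²) = √(7.13787 + 0.70449) = 2.800 km
Closest pair: 1–5 at 0.241 km.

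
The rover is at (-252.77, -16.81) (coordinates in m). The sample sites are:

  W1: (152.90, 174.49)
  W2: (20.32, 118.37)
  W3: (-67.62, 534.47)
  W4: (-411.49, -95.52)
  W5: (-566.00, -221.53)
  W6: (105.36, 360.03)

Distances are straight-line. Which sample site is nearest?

W4

Distances from (-252.77, -16.81):
W1: 448.51 m
W2: 304.72 m
W3: 581.54 m
W4: 177.16 m
W5: 374.20 m
W6: 519.87 m
Minimum: W4 at 177.16 m.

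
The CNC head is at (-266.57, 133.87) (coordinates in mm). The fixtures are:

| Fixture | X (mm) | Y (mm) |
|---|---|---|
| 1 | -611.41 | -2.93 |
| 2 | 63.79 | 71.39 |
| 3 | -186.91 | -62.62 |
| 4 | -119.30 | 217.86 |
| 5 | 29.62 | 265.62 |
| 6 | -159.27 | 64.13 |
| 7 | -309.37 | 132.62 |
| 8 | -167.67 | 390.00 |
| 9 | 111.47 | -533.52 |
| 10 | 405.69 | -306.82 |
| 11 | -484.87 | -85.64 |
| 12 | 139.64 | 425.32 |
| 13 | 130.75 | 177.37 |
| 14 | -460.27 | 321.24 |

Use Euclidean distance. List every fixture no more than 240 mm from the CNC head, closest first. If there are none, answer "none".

Distances from (-266.57, 133.87):
1: 370.98 mm
2: 336.22 mm
3: 212.02 mm
4: 169.54 mm
5: 324.17 mm
6: 127.97 mm
7: 42.82 mm
8: 274.56 mm
9: 767.02 mm
10: 803.83 mm
11: 309.58 mm
12: 499.95 mm
13: 399.69 mm
14: 269.49 mm
Threshold 240 mm: 7 (42.82 mm), 6 (127.97 mm), 4 (169.54 mm), 3 (212.02 mm) are within range.

7, 6, 4, 3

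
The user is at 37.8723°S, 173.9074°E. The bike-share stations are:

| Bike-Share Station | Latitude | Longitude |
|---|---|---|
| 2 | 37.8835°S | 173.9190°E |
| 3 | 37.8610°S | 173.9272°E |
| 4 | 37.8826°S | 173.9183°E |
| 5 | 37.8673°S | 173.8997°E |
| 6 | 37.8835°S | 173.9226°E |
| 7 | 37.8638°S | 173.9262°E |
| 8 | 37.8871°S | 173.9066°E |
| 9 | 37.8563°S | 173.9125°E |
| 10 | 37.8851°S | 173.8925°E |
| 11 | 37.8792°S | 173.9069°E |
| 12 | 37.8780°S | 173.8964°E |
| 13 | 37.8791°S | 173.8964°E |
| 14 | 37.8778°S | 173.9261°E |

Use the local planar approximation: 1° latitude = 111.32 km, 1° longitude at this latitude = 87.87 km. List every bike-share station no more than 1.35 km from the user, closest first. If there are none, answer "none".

11, 5, 12, 13

Distances from 37.8723°S, 173.9074°E:
2: √((-0.0112·111.32)² + (0.0116·87.87)²) = √(1.554470 + 1.038956) = 1.6104 km
3: √((0.0113·111.32)² + (0.0198·87.87)²) = √(1.582353 + 3.026995) = 2.1469 km
4: √((-0.0103·111.32)² + (0.0109·87.87)²) = √(1.314682 + 0.917348) = 1.4940 km
5: √((0.0050·111.32)² + (-0.0077·87.87)²) = √(0.309804 + 0.457786) = 0.8761 km
6: √((-0.0112·111.32)² + (0.0152·87.87)²) = √(1.554470 + 1.783891) = 1.8271 km
7: √((0.0085·111.32)² + (0.0188·87.87)²) = √(0.895332 + 2.728959) = 1.9038 km
8: √((-0.0148·111.32)² + (-0.0008·87.87)²) = √(2.714375 + 0.004942) = 1.6490 km
9: √((0.0160·111.32)² + (0.0051·87.87)²) = √(3.172388 + 0.200827) = 1.8366 km
10: √((-0.0128·111.32)² + (-0.0149·87.87)²) = √(2.030329 + 1.714170) = 1.9351 km
11: √((-0.0069·111.32)² + (-0.0005·87.87)²) = √(0.589990 + 0.001930) = 0.7694 km
12: √((-0.0057·111.32)² + (-0.0110·87.87)²) = √(0.402621 + 0.934258) = 1.1562 km
13: √((-0.0068·111.32)² + (-0.0110·87.87)²) = √(0.573013 + 0.934258) = 1.2277 km
14: √((-0.0055·111.32)² + (0.0187·87.87)²) = √(0.374862 + 2.700004) = 1.7535 km
Threshold 1.35 km: 11 (0.7694 km), 5 (0.8761 km), 12 (1.1562 km), 13 (1.2277 km) are within range.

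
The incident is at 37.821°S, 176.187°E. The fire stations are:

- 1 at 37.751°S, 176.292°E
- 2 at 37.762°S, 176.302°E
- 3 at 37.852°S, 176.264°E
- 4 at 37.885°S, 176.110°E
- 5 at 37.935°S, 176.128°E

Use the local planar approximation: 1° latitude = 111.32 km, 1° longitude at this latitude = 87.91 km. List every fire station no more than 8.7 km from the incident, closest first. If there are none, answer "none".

3

Distances from 37.821°S, 176.187°E:
1: √((0.070·111.32)² + (0.105·87.91)²) = √(60.72150 + 85.20305) = 12.080 km
2: √((0.059·111.32)² + (0.115·87.91)²) = √(43.13705 + 102.20502) = 12.056 km
3: √((-0.031·111.32)² + (0.077·87.91)²) = √(11.90885 + 45.82031) = 7.598 km
4: √((-0.064·111.32)² + (-0.077·87.91)²) = √(50.75822 + 45.82031) = 9.827 km
5: √((-0.114·111.32)² + (-0.059·87.91)²) = √(161.04828 + 26.90175) = 13.709 km
Threshold 8.7 km: 3 (7.598 km) is within range.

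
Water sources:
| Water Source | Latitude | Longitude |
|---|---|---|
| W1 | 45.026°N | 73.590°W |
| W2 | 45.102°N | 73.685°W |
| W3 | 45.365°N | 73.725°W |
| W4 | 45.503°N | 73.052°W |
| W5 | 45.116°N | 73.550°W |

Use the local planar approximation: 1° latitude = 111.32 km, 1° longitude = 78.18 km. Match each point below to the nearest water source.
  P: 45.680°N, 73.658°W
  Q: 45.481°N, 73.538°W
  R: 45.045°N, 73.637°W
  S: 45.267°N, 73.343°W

P at 45.680°N, 73.658°W:
  W1: √((-0.654·111.32)² + (0.068·78.18)²) = √(5300.31758 + 28.26241) = 72.997 km
  W2: √((-0.578·111.32)² + (-0.027·78.18)²) = √(4140.01650 + 4.45573) = 64.378 km
  W3: √((-0.315·111.32)² + (-0.067·78.18)²) = √(1229.61033 + 27.43727) = 35.455 km
  W4: √((-0.177·111.32)² + (0.606·78.18)²) = √(388.23343 + 2244.58771) = 51.311 km
  W5: √((-0.564·111.32)² + (0.108·78.18)²) = √(3941.89093 + 71.29168) = 63.350 km
  → nearest: W3 (35.455 km)
Q at 45.481°N, 73.538°W:
  W1: √((-0.455·111.32)² + (-0.052·78.18)²) = √(2565.48328 + 16.52715) = 50.813 km
  W2: √((-0.379·111.32)² + (-0.147·78.18)²) = √(1780.01973 + 132.07664) = 43.728 km
  W3: √((-0.116·111.32)² + (-0.187·78.18)²) = √(166.74867 + 213.73446) = 19.506 km
  W4: √((0.022·111.32)² + (0.486·78.18)²) = √(5.99780 + 1443.65650) = 38.074 km
  W5: √((-0.365·111.32)² + (-0.012·78.18)²) = √(1650.94317 + 0.88014) = 40.643 km
  → nearest: W3 (19.506 km)
R at 45.045°N, 73.637°W:
  W1: √((-0.019·111.32)² + (0.047·78.18)²) = √(4.47356 + 13.50166) = 4.240 km
  W2: √((0.057·111.32)² + (-0.048·78.18)²) = √(40.26207 + 14.08231) = 7.372 km
  W3: √((0.320·111.32)² + (-0.088·78.18)²) = √(1268.95538 + 47.33220) = 36.281 km
  W4: √((0.458·111.32)² + (0.585·78.18)²) = √(2599.42536 + 2091.71767) = 68.492 km
  W5: √((0.071·111.32)² + (0.087·78.18)²) = √(62.46879 + 46.26258) = 10.427 km
  → nearest: W1 (4.240 km)
S at 45.267°N, 73.343°W:
  W1: √((-0.241·111.32)² + (-0.247·78.18)²) = √(719.74802 + 372.89387) = 33.055 km
  W2: √((-0.165·111.32)² + (-0.342·78.18)²) = √(337.37608 + 714.89711) = 32.439 km
  W3: √((0.098·111.32)² + (-0.382·78.18)²) = √(119.01414 + 891.90389) = 31.795 km
  W4: √((0.236·111.32)² + (0.291·78.18)²) = √(690.19276 + 517.57979) = 34.753 km
  W5: √((-0.151·111.32)² + (-0.207·78.18)²) = √(282.55324 + 261.89790) = 23.333 km
  → nearest: W5 (23.333 km)

P→W3; Q→W3; R→W1; S→W5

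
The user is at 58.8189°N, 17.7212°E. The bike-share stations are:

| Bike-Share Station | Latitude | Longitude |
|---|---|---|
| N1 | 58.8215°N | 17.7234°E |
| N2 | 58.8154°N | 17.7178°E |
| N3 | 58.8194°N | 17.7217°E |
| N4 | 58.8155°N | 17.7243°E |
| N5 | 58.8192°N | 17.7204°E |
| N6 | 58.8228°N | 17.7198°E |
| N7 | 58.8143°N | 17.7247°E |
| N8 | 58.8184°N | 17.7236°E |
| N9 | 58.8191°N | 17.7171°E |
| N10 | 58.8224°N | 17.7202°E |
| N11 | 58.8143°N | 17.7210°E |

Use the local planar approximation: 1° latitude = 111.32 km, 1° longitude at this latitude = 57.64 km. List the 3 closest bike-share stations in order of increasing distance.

N5, N3, N8

Distances from 58.8189°N, 17.7212°E:
N1: 0.3160 km
N2: 0.4361 km
N3: 0.0627 km
N4: 0.4185 km
N5: 0.0569 km
N6: 0.4416 km
N7: 0.5504 km
N8: 0.1491 km
N9: 0.2374 km
N10: 0.3939 km
N11: 0.5122 km
Sorted: N5 (0.0569 km) < N3 (0.0627 km) < N8 (0.1491 km) < N9 (0.2374 km) < N1 (0.3160 km) < …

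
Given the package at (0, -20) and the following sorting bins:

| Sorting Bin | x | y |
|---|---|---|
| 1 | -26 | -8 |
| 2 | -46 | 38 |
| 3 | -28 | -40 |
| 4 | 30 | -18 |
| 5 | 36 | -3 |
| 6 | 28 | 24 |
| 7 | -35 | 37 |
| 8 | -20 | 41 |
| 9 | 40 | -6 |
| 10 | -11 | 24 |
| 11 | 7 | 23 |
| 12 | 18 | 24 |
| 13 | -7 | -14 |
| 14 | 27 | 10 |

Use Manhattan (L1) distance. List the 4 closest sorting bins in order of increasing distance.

13, 4, 1, 3

Distances from (0, -20):
1: |-26| + |12| = 26 + 12 = 38
2: |-46| + |58| = 46 + 58 = 104
3: |-28| + |-20| = 28 + 20 = 48
4: |30| + |2| = 30 + 2 = 32
5: |36| + |17| = 36 + 17 = 53
6: |28| + |44| = 28 + 44 = 72
7: |-35| + |57| = 35 + 57 = 92
8: |-20| + |61| = 20 + 61 = 81
9: |40| + |14| = 40 + 14 = 54
10: |-11| + |44| = 11 + 44 = 55
11: |7| + |43| = 7 + 43 = 50
12: |18| + |44| = 18 + 44 = 62
13: |-7| + |6| = 7 + 6 = 13
14: |27| + |30| = 27 + 30 = 57
Sorted: 13 (13) < 4 (32) < 1 (38) < 3 (48) < 11 (50) < 5 (53) < …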